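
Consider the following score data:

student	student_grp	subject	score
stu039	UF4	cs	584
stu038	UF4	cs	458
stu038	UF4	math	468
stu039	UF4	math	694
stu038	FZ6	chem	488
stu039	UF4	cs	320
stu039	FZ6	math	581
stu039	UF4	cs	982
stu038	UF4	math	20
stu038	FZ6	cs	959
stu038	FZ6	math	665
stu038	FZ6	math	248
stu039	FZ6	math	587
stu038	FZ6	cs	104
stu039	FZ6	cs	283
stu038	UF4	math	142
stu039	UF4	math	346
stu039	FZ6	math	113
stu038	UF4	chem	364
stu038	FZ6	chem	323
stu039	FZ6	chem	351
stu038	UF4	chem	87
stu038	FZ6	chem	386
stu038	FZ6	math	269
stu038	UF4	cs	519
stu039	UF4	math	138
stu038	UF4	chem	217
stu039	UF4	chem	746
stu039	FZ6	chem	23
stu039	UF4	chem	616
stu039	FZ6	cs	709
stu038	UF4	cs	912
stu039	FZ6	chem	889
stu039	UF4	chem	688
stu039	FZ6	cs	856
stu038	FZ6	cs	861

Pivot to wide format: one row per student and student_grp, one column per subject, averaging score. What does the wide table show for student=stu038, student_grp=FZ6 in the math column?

Rows with student=stu038, student_grp=FZ6 and subject=math: score values are 665, 248, 269.
(665 + 248 + 269) / 3 = 394.

394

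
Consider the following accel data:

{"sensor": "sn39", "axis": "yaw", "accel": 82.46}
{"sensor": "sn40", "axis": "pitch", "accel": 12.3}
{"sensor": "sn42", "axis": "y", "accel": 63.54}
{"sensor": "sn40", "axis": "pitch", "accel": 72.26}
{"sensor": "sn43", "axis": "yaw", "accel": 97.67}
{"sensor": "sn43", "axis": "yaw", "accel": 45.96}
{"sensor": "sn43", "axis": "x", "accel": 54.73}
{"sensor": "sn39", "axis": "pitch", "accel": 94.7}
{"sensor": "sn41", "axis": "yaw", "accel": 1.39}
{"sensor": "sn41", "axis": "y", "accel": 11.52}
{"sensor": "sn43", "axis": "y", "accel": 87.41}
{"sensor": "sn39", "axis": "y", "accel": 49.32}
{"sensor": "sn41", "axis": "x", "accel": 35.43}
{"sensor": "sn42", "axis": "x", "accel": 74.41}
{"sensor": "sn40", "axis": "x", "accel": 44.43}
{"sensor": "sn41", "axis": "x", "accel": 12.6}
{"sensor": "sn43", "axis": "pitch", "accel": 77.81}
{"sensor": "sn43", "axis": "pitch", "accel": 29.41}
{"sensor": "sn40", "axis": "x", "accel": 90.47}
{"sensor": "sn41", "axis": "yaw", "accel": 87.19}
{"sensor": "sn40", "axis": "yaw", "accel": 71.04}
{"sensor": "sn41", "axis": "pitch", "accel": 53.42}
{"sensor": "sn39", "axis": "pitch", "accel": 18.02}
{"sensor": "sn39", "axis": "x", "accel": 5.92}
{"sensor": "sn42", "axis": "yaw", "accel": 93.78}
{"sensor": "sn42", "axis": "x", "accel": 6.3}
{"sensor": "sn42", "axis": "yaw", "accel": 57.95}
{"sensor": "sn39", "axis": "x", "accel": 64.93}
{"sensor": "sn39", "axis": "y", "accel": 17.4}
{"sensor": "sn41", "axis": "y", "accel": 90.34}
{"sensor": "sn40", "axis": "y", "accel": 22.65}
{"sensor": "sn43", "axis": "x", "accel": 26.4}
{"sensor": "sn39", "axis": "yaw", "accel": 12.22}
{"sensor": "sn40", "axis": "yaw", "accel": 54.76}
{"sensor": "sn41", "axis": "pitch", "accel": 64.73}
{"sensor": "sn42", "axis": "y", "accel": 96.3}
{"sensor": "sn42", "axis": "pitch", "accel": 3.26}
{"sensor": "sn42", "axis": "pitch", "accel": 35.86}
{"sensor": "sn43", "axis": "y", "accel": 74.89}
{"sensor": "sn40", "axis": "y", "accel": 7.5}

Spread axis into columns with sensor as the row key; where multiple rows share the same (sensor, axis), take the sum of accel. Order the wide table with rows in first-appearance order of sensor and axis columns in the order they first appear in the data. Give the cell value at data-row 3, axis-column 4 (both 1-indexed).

80.71

With rows in first-appearance order of sensor, row 3 is sensor=sn42. axis columns in first-appearance order: yaw, pitch, y, x; column 4 is x.
Long rows with sensor=sn42, axis=x: 74.41 + 6.3 = 80.71.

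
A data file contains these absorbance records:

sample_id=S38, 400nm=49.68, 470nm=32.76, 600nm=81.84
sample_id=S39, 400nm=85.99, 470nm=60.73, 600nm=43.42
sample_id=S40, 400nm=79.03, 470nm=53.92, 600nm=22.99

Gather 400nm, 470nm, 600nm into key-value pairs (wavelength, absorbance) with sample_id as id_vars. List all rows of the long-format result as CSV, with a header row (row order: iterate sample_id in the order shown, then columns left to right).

Each (sample_id, column) pair becomes one row: 3 × 3 = 9 rows.
For example, (S38, 400nm) → absorbance=49.68.

sample_id,wavelength,absorbance
S38,400nm,49.68
S38,470nm,32.76
S38,600nm,81.84
S39,400nm,85.99
S39,470nm,60.73
S39,600nm,43.42
S40,400nm,79.03
S40,470nm,53.92
S40,600nm,22.99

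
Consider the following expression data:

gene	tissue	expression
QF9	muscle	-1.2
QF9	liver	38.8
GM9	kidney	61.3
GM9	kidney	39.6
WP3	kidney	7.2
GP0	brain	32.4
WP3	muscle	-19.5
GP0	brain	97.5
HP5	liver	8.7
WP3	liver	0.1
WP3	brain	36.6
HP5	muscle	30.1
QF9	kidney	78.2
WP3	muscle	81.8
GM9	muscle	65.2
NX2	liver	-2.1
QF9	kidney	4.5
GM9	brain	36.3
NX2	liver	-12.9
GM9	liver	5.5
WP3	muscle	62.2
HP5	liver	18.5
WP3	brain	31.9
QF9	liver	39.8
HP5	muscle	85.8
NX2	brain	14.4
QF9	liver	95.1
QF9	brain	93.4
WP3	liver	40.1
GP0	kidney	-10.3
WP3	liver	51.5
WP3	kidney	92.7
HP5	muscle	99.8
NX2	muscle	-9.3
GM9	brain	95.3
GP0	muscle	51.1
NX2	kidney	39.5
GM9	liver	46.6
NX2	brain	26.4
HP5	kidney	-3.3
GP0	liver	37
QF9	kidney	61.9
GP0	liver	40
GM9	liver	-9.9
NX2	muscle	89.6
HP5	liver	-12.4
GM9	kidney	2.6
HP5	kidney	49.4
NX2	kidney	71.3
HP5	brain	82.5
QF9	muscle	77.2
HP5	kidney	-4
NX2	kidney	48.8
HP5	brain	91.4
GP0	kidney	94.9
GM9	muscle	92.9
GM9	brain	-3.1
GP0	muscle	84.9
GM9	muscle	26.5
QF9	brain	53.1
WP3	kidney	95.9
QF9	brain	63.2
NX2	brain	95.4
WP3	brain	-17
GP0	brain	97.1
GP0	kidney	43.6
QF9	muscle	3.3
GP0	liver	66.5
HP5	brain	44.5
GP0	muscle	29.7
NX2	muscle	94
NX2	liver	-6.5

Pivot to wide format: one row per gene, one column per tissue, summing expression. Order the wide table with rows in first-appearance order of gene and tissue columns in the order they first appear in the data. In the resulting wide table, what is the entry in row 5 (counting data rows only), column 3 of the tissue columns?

With rows in first-appearance order of gene, row 5 is gene=HP5. tissue columns in first-appearance order: muscle, liver, kidney, brain; column 3 is kidney.
Long rows with gene=HP5, tissue=kidney: -3.3 + 49.4 + -4 = 42.1.

42.1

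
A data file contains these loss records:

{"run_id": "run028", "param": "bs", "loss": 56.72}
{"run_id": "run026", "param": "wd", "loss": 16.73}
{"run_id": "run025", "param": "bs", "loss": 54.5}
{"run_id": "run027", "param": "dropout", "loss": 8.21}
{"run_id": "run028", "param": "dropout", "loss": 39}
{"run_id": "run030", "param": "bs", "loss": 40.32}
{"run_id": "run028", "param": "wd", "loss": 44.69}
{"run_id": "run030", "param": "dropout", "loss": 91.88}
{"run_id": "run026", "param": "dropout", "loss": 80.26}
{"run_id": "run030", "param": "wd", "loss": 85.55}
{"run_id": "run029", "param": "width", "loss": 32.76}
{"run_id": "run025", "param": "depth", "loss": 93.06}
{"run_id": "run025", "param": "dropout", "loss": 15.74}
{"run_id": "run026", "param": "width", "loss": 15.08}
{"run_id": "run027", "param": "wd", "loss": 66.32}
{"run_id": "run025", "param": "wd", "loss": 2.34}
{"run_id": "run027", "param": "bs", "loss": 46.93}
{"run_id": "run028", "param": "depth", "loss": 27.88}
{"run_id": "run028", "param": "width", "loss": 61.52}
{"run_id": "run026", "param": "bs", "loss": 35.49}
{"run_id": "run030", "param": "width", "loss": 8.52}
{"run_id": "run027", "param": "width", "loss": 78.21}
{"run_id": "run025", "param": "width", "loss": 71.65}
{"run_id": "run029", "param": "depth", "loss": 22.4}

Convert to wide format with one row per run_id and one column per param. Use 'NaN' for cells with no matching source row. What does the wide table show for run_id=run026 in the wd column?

16.73

The long row with run_id=run026, param=wd has loss=16.73.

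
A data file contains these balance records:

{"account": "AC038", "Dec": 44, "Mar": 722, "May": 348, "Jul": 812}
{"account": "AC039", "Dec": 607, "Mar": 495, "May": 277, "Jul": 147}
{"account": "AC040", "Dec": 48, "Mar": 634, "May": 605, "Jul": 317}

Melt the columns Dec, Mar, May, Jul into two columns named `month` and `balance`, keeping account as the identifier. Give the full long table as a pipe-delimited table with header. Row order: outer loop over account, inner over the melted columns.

| account | month | balance |
| AC038 | Dec | 44 |
| AC038 | Mar | 722 |
| AC038 | May | 348 |
| AC038 | Jul | 812 |
| AC039 | Dec | 607 |
| AC039 | Mar | 495 |
| AC039 | May | 277 |
| AC039 | Jul | 147 |
| AC040 | Dec | 48 |
| AC040 | Mar | 634 |
| AC040 | May | 605 |
| AC040 | Jul | 317 |

Each (account, column) pair becomes one row: 3 × 4 = 12 rows.
For example, (AC038, Dec) → balance=44.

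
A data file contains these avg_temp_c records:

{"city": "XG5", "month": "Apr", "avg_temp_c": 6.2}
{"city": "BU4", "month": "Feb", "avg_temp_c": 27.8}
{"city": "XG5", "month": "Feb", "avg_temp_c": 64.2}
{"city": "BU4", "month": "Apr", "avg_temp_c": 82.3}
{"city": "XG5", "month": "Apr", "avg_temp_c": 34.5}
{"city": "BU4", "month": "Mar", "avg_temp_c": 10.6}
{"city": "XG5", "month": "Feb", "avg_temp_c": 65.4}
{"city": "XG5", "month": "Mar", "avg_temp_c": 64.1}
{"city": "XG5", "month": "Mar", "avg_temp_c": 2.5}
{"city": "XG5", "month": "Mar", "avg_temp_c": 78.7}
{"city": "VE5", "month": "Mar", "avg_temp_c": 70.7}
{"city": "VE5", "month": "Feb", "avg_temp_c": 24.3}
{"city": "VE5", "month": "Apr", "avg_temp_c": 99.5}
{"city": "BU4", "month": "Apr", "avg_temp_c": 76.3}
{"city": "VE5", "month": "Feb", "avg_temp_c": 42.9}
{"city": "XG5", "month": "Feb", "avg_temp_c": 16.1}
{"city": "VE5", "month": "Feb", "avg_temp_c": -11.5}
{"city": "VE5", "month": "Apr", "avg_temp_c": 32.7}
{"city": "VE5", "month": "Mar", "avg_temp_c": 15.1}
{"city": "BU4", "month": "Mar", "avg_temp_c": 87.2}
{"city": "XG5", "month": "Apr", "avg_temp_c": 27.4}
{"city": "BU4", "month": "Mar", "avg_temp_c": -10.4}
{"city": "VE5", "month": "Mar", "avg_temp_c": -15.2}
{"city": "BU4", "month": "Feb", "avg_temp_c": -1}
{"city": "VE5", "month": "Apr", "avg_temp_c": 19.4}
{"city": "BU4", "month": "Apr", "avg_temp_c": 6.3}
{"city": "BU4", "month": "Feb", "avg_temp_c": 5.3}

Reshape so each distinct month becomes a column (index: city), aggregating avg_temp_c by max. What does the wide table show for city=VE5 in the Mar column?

Rows with city=VE5 and month=Mar: avg_temp_c values are 70.7, 15.1, -15.2.
max(70.7, 15.1, -15.2) = 70.7.

70.7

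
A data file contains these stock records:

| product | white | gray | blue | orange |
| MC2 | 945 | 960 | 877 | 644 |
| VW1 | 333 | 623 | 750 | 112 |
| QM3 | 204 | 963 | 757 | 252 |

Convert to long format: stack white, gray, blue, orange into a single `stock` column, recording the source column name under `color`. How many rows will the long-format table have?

12

3 product values × 4 melted columns = 12 rows.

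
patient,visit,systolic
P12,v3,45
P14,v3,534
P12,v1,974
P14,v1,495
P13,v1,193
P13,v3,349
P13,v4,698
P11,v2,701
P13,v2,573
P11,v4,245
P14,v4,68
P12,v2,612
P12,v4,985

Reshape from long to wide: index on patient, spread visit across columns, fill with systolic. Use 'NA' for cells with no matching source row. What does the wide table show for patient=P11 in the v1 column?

No long-format row has patient=P11 and visit=v1, so the cell is NA.

NA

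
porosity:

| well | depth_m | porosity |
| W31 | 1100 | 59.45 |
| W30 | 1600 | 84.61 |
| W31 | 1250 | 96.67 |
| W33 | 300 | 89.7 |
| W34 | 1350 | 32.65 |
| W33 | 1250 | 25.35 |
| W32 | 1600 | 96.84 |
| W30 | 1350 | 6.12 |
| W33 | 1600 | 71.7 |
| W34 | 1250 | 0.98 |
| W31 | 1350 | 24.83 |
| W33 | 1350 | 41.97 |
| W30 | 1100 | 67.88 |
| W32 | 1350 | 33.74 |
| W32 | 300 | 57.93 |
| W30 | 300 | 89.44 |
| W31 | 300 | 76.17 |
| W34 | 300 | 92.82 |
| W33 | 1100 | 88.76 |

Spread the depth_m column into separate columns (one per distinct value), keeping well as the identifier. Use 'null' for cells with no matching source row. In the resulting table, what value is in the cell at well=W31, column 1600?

No long-format row has well=W31 and depth_m=1600, so the cell is null.

null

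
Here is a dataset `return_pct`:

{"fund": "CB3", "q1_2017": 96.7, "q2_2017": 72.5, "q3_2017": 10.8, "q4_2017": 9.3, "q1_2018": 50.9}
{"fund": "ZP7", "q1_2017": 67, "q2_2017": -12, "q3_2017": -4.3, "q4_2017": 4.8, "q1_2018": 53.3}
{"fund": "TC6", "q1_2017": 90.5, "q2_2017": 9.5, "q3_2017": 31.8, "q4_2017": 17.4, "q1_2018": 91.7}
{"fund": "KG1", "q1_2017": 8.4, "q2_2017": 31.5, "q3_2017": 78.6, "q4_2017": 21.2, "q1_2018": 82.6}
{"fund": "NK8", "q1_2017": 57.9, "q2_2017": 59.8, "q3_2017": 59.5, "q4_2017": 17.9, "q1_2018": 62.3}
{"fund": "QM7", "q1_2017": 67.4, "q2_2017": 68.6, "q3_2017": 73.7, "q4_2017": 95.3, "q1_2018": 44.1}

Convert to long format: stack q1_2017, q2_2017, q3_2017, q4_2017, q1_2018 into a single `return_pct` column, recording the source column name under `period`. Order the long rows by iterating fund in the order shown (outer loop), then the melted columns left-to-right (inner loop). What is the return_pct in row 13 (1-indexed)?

31.8

30 rows total (6 × 5). Row 13: index ⌊(13-1)/5⌋ = 2 into fund → TC6; (13-1) mod 5 = 2 into the melted columns → q3_2017.
So row 13 is (TC6, q3_2017, 31.8); return_pct = 31.8.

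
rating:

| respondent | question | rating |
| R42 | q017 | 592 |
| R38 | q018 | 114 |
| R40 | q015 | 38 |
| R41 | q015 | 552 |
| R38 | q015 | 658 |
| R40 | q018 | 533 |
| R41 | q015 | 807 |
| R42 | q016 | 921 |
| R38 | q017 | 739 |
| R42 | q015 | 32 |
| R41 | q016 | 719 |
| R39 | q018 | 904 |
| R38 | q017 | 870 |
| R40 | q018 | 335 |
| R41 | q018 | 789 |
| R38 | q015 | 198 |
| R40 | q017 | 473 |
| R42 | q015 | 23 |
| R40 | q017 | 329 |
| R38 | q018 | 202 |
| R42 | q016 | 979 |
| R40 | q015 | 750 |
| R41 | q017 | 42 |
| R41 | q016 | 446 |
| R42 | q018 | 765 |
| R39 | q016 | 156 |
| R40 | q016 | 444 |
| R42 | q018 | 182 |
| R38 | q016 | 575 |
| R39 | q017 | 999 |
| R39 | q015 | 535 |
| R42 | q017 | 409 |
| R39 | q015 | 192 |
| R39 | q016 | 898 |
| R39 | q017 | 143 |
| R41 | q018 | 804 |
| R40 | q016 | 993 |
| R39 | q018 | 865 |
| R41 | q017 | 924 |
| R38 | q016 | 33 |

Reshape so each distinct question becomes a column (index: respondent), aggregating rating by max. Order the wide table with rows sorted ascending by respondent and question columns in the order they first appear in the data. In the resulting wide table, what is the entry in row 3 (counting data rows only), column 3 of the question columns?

With rows sorted ascending by respondent, row 3 is respondent=R40. question columns in first-appearance order: q017, q018, q015, q016; column 3 is q015.
Long rows with respondent=R40, question=q015: max(38, 750) = 750.

750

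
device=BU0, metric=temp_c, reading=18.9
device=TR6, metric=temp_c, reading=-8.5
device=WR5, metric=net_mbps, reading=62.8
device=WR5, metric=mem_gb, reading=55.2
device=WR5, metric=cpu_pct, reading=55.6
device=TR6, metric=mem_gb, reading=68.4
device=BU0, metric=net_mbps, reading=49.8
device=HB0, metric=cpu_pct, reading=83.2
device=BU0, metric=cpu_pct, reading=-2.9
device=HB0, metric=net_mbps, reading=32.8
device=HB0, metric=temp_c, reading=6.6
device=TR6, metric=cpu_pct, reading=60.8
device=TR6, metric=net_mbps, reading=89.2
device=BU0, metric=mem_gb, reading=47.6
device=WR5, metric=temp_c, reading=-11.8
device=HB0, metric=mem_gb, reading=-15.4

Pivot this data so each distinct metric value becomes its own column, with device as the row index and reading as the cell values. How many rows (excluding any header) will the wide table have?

4 distinct device values → 4 rows.

4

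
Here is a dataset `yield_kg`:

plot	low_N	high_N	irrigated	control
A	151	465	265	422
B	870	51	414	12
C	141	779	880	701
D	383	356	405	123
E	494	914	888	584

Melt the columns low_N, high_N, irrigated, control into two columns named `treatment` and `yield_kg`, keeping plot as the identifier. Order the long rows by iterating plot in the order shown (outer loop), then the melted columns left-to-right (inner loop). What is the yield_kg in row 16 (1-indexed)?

123

20 rows total (5 × 4). Row 16: index ⌊(16-1)/4⌋ = 3 into plot → D; (16-1) mod 4 = 3 into the melted columns → control.
So row 16 is (D, control, 123); yield_kg = 123.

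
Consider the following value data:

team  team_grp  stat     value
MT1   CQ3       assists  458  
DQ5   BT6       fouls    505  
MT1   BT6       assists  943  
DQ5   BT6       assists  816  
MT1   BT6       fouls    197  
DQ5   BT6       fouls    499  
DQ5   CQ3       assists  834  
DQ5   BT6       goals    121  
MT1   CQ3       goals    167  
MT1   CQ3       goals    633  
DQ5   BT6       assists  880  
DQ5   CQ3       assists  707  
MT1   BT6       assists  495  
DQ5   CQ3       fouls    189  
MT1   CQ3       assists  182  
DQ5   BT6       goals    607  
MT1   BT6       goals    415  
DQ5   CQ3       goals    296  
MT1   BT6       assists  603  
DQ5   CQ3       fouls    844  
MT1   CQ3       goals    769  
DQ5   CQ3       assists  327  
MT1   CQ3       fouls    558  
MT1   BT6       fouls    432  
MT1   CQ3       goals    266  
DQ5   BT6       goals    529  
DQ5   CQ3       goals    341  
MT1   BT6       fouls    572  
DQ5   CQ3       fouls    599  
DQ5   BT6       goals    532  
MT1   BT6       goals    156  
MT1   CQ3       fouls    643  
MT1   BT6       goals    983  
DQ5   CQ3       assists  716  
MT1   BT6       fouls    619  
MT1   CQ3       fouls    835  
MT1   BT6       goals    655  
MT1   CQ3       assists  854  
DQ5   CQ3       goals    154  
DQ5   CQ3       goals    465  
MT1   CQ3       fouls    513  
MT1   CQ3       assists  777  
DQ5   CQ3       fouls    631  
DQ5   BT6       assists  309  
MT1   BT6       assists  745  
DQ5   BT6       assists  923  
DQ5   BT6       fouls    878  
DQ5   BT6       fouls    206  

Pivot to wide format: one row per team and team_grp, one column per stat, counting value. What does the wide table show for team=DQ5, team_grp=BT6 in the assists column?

4

Rows with team=DQ5, team_grp=BT6 and stat=assists: value values are 816, 880, 309, 923.
4 rows match — count = 4.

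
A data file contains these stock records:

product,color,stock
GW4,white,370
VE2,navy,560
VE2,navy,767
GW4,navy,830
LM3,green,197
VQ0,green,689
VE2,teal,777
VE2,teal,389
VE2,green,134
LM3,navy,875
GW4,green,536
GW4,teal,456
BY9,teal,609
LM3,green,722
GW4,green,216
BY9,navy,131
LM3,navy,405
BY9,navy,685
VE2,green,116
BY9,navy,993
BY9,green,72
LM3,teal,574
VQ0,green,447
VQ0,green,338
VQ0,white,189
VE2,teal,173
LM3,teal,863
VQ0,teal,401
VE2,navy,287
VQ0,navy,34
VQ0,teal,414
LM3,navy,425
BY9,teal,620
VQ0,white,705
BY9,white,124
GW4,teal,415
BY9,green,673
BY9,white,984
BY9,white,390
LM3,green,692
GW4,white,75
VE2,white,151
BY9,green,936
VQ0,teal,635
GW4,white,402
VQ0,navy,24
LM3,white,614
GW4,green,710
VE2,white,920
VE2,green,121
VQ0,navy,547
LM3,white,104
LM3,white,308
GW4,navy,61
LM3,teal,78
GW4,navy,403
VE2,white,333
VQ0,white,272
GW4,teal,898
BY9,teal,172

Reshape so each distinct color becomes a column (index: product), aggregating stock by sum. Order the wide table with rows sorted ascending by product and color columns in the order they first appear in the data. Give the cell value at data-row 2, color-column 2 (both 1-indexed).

With rows sorted ascending by product, row 2 is product=GW4. color columns in first-appearance order: white, navy, green, teal; column 2 is navy.
Long rows with product=GW4, color=navy: 830 + 61 + 403 = 1294.

1294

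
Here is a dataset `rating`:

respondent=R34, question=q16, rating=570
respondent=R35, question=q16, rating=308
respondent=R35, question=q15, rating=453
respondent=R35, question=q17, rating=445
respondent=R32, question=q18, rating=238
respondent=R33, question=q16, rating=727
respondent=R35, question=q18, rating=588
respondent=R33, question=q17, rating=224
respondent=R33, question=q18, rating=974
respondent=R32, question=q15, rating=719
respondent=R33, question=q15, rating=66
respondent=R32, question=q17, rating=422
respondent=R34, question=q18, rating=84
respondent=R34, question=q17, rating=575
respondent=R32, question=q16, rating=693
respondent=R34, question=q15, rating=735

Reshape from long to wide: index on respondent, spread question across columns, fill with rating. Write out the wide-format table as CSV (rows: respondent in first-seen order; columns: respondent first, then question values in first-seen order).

Columns: respondent plus the 4 distinct question values (q16, q15, q17, q18).
For example, row R34 column q16 takes rating=570 from the long row (R34, q16).

respondent,q16,q15,q17,q18
R34,570,735,575,84
R35,308,453,445,588
R32,693,719,422,238
R33,727,66,224,974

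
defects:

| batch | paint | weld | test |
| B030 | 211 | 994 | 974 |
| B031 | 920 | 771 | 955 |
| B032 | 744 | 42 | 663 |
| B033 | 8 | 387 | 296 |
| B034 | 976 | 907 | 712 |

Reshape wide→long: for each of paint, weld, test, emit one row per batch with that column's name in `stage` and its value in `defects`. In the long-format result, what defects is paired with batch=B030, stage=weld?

994

Unpivoting turns each (batch, wide-column) pair into one long row.
The wide cell at row B030, column weld holds 994, so the long row (B030, weld) has defects=994.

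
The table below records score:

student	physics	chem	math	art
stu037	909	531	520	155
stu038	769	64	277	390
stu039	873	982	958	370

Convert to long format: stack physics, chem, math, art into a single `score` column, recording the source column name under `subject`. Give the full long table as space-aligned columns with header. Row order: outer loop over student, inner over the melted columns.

student  subject  score
stu037   physics  909  
stu037   chem     531  
stu037   math     520  
stu037   art      155  
stu038   physics  769  
stu038   chem     64   
stu038   math     277  
stu038   art      390  
stu039   physics  873  
stu039   chem     982  
stu039   math     958  
stu039   art      370  

Each (student, column) pair becomes one row: 3 × 4 = 12 rows.
For example, (stu037, physics) → score=909.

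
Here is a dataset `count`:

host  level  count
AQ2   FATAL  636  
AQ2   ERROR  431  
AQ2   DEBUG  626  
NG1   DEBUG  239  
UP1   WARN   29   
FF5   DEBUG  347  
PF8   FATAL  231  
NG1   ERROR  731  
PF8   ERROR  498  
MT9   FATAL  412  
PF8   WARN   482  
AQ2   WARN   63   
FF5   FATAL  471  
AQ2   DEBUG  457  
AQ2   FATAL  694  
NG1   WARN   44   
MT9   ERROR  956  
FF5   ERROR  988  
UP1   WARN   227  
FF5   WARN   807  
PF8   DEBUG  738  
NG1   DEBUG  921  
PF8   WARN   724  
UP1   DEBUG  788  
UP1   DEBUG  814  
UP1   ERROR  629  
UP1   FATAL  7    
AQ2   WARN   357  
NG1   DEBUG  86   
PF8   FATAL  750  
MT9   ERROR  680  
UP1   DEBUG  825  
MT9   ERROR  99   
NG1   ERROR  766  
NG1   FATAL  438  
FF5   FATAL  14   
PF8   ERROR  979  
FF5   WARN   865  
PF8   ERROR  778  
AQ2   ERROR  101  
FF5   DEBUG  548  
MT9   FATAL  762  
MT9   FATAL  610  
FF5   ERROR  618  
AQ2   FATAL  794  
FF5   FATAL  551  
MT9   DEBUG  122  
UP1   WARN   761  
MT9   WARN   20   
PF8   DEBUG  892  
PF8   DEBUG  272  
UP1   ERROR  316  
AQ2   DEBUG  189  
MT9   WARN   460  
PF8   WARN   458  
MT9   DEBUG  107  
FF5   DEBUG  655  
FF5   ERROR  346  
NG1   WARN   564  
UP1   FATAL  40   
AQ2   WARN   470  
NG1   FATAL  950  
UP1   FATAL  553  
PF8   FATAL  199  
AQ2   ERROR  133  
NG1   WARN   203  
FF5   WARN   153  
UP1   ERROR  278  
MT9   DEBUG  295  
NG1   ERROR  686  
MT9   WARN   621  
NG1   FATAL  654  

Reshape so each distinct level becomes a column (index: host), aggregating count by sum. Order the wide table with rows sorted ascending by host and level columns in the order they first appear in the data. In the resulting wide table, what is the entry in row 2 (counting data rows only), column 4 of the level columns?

With rows sorted ascending by host, row 2 is host=FF5. level columns in first-appearance order: FATAL, ERROR, DEBUG, WARN; column 4 is WARN.
Long rows with host=FF5, level=WARN: 807 + 865 + 153 = 1825.

1825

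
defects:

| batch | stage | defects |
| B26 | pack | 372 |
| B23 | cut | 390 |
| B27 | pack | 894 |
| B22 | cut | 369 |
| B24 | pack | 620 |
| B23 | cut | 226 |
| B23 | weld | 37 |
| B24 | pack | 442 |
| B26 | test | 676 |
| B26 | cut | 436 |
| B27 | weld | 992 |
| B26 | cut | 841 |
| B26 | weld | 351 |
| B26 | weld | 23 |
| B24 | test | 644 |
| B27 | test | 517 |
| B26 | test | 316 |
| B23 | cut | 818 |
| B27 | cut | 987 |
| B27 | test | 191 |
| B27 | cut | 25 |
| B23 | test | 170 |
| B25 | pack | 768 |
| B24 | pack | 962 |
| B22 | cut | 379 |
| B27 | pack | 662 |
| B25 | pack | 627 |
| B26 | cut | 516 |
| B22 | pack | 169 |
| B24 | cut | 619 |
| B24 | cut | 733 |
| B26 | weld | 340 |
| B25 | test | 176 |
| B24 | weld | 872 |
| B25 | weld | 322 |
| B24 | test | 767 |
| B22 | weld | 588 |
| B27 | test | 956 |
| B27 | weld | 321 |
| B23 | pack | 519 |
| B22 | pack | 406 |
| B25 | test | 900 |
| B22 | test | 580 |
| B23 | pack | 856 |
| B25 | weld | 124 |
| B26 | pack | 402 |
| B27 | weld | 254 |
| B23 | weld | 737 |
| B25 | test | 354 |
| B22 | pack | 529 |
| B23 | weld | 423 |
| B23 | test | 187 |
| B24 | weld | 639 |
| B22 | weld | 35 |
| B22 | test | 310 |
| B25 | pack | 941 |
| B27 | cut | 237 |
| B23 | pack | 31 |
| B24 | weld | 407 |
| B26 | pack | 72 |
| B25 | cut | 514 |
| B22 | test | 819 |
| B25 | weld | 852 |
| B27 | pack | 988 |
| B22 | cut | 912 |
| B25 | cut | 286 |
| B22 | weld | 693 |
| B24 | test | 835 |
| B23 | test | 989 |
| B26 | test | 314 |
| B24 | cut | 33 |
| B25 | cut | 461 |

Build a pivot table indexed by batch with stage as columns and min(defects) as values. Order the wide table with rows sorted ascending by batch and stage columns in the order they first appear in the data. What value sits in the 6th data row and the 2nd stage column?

With rows sorted ascending by batch, row 6 is batch=B27. stage columns in first-appearance order: pack, cut, weld, test; column 2 is cut.
Long rows with batch=B27, stage=cut: min(987, 25, 237) = 25.

25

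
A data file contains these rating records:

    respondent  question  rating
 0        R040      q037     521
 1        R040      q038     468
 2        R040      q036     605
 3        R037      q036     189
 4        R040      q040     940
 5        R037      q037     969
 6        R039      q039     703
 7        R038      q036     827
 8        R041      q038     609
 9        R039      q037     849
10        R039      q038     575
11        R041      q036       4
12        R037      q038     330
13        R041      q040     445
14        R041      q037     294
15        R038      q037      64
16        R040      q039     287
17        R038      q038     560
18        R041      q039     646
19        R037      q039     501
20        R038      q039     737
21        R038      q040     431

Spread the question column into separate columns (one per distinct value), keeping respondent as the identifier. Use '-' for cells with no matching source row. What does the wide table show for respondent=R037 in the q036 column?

189

The long row with respondent=R037, question=q036 has rating=189.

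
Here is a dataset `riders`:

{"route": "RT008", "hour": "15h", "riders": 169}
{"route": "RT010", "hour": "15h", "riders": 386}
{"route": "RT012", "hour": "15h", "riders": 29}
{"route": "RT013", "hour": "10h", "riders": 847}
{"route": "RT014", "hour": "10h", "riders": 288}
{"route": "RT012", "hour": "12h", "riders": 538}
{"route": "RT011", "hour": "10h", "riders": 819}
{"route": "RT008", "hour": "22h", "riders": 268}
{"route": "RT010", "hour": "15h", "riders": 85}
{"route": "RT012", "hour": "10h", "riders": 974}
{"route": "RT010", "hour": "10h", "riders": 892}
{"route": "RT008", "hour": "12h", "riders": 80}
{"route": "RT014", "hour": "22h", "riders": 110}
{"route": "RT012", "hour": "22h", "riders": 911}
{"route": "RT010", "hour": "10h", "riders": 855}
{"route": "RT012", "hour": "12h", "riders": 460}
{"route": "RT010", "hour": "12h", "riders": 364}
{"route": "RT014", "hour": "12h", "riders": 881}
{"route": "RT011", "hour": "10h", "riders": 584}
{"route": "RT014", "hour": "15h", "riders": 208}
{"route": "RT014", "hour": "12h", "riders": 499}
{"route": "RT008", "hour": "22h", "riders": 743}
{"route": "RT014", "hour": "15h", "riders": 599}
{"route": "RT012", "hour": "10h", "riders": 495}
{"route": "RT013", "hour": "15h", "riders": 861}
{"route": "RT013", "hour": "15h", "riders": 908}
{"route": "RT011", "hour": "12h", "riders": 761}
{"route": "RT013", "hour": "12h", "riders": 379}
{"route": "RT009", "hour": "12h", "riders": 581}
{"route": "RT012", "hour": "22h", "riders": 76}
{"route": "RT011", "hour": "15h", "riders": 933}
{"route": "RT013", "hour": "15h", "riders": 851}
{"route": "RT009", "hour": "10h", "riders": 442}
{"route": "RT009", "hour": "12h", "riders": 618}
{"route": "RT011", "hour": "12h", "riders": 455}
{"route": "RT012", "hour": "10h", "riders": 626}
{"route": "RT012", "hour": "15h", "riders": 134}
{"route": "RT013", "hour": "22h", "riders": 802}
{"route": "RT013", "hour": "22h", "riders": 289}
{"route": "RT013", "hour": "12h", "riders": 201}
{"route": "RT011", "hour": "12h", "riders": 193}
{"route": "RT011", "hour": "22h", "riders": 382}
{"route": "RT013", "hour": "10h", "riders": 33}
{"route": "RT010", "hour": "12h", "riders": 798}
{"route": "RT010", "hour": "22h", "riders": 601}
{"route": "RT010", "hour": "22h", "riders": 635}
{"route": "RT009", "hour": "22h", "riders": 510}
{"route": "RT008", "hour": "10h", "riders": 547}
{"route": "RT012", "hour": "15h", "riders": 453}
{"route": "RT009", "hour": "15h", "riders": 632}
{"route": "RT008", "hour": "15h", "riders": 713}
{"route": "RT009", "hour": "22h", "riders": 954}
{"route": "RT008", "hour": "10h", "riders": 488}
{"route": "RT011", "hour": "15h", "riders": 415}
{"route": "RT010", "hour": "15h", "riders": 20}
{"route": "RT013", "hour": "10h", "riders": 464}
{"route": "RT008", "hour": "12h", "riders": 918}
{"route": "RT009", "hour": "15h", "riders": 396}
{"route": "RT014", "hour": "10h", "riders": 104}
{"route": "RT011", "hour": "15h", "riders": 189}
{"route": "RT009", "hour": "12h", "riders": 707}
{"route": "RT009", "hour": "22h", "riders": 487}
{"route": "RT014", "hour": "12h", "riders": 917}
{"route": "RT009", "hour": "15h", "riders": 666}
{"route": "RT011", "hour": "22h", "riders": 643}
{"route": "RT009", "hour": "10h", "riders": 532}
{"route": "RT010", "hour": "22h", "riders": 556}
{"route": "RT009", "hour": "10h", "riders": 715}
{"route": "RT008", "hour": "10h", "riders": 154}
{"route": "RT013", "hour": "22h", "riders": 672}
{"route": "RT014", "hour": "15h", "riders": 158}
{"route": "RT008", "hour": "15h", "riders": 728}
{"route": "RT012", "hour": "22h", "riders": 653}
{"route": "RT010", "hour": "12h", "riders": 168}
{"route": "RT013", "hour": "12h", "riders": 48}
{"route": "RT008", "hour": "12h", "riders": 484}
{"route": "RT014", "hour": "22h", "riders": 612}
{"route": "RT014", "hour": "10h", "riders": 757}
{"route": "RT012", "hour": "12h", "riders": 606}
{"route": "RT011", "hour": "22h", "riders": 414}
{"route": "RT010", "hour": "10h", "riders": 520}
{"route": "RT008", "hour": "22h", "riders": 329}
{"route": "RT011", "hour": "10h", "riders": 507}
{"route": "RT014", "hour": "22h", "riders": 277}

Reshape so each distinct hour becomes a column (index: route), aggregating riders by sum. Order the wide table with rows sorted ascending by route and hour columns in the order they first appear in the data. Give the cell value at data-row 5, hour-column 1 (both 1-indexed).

616

With rows sorted ascending by route, row 5 is route=RT012. hour columns in first-appearance order: 15h, 10h, 12h, 22h; column 1 is 15h.
Long rows with route=RT012, hour=15h: 29 + 134 + 453 = 616.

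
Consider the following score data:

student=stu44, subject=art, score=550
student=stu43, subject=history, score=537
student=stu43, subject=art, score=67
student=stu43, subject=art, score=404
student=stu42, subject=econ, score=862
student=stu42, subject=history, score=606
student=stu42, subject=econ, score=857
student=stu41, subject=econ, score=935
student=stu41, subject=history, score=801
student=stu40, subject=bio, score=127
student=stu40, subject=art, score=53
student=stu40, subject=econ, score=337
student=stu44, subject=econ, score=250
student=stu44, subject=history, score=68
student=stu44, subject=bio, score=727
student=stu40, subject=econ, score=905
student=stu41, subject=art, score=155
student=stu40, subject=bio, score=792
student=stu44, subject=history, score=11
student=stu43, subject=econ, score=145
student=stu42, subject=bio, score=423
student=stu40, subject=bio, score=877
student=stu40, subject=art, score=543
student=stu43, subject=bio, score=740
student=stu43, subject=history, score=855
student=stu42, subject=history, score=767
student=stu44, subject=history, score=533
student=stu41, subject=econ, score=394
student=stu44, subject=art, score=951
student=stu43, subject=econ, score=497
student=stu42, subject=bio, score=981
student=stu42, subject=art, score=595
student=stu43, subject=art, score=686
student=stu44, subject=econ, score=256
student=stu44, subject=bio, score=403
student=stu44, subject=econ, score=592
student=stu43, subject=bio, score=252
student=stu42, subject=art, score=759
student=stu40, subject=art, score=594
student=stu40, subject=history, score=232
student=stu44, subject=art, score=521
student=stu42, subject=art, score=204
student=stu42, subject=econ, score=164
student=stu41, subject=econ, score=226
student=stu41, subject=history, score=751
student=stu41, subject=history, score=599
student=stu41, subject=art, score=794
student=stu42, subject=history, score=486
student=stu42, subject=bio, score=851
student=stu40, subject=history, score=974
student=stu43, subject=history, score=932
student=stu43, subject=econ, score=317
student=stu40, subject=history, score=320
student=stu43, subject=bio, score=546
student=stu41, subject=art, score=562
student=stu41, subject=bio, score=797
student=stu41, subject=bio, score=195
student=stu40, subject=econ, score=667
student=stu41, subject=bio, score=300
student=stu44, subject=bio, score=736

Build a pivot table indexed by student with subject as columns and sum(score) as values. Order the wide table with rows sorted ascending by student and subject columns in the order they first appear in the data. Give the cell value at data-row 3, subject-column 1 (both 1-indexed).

With rows sorted ascending by student, row 3 is student=stu42. subject columns in first-appearance order: art, history, econ, bio; column 1 is art.
Long rows with student=stu42, subject=art: 595 + 759 + 204 = 1558.

1558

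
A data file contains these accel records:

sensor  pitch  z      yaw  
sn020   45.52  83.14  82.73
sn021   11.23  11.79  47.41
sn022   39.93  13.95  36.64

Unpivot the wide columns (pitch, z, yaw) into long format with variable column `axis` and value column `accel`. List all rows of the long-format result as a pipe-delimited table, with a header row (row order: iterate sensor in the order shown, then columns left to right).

| sensor | axis | accel |
| sn020 | pitch | 45.52 |
| sn020 | z | 83.14 |
| sn020 | yaw | 82.73 |
| sn021 | pitch | 11.23 |
| sn021 | z | 11.79 |
| sn021 | yaw | 47.41 |
| sn022 | pitch | 39.93 |
| sn022 | z | 13.95 |
| sn022 | yaw | 36.64 |

Each (sensor, column) pair becomes one row: 3 × 3 = 9 rows.
For example, (sn020, pitch) → accel=45.52.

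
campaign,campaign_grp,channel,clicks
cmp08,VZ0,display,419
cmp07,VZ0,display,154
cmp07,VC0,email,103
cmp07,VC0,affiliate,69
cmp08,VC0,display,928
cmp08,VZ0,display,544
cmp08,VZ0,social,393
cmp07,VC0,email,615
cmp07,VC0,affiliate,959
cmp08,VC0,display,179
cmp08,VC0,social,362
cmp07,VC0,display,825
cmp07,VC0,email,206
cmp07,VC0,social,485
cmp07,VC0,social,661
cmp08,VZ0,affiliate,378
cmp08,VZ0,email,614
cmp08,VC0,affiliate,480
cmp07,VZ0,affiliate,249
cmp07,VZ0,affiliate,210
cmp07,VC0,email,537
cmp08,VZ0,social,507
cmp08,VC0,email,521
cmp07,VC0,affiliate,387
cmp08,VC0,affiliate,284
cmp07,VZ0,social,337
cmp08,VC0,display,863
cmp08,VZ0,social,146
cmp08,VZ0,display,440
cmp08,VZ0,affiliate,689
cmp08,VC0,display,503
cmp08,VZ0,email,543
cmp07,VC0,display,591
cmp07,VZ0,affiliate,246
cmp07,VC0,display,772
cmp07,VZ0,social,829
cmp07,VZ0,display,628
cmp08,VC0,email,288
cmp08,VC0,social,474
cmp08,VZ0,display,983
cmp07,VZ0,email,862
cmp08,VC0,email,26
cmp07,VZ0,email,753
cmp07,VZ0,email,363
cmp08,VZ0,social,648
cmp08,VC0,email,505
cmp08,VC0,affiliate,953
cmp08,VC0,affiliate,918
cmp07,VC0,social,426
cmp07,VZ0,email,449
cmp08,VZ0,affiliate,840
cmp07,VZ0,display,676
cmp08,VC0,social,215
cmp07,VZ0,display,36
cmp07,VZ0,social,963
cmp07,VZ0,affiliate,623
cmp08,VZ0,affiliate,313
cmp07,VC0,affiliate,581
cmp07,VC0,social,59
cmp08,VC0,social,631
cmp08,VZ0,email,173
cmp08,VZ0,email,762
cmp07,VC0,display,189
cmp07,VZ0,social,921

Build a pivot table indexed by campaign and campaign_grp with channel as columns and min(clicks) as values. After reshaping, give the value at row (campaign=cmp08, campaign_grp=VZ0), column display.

419

Rows with campaign=cmp08, campaign_grp=VZ0 and channel=display: clicks values are 419, 544, 440, 983.
min(419, 544, 440, 983) = 419.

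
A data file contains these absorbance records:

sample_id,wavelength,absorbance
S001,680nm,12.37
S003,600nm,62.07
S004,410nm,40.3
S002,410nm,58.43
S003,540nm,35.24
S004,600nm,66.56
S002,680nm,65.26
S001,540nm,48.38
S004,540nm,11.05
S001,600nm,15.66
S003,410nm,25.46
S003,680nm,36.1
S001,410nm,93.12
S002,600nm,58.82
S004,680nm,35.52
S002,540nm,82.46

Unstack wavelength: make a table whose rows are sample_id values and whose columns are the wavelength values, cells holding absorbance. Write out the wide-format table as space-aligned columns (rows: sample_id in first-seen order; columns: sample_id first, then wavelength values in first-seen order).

sample_id  680nm  600nm  410nm  540nm
S001       12.37  15.66  93.12  48.38
S003       36.1   62.07  25.46  35.24
S004       35.52  66.56  40.3   11.05
S002       65.26  58.82  58.43  82.46

Columns: sample_id plus the 4 distinct wavelength values (680nm, 600nm, 410nm, 540nm).
For example, row S001 column 680nm takes absorbance=12.37 from the long row (S001, 680nm).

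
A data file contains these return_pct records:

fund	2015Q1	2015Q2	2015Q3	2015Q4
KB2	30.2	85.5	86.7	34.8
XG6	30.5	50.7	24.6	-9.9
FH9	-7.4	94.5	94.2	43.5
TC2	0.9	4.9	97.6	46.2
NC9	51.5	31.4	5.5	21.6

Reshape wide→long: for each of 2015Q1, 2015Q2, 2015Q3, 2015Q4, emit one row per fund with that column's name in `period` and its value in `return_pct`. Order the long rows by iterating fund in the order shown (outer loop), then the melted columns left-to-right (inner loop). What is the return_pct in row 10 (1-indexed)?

20 rows total (5 × 4). Row 10: index ⌊(10-1)/4⌋ = 2 into fund → FH9; (10-1) mod 4 = 1 into the melted columns → 2015Q2.
So row 10 is (FH9, 2015Q2, 94.5); return_pct = 94.5.

94.5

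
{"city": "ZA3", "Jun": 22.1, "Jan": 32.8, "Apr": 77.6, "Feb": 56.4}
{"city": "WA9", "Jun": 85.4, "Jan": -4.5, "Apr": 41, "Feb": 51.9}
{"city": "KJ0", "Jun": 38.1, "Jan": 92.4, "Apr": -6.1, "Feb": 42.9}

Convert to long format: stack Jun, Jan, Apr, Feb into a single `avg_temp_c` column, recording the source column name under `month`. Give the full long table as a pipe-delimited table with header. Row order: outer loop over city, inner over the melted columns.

| city | month | avg_temp_c |
| ZA3 | Jun | 22.1 |
| ZA3 | Jan | 32.8 |
| ZA3 | Apr | 77.6 |
| ZA3 | Feb | 56.4 |
| WA9 | Jun | 85.4 |
| WA9 | Jan | -4.5 |
| WA9 | Apr | 41 |
| WA9 | Feb | 51.9 |
| KJ0 | Jun | 38.1 |
| KJ0 | Jan | 92.4 |
| KJ0 | Apr | -6.1 |
| KJ0 | Feb | 42.9 |

Each (city, column) pair becomes one row: 3 × 4 = 12 rows.
For example, (ZA3, Jun) → avg_temp_c=22.1.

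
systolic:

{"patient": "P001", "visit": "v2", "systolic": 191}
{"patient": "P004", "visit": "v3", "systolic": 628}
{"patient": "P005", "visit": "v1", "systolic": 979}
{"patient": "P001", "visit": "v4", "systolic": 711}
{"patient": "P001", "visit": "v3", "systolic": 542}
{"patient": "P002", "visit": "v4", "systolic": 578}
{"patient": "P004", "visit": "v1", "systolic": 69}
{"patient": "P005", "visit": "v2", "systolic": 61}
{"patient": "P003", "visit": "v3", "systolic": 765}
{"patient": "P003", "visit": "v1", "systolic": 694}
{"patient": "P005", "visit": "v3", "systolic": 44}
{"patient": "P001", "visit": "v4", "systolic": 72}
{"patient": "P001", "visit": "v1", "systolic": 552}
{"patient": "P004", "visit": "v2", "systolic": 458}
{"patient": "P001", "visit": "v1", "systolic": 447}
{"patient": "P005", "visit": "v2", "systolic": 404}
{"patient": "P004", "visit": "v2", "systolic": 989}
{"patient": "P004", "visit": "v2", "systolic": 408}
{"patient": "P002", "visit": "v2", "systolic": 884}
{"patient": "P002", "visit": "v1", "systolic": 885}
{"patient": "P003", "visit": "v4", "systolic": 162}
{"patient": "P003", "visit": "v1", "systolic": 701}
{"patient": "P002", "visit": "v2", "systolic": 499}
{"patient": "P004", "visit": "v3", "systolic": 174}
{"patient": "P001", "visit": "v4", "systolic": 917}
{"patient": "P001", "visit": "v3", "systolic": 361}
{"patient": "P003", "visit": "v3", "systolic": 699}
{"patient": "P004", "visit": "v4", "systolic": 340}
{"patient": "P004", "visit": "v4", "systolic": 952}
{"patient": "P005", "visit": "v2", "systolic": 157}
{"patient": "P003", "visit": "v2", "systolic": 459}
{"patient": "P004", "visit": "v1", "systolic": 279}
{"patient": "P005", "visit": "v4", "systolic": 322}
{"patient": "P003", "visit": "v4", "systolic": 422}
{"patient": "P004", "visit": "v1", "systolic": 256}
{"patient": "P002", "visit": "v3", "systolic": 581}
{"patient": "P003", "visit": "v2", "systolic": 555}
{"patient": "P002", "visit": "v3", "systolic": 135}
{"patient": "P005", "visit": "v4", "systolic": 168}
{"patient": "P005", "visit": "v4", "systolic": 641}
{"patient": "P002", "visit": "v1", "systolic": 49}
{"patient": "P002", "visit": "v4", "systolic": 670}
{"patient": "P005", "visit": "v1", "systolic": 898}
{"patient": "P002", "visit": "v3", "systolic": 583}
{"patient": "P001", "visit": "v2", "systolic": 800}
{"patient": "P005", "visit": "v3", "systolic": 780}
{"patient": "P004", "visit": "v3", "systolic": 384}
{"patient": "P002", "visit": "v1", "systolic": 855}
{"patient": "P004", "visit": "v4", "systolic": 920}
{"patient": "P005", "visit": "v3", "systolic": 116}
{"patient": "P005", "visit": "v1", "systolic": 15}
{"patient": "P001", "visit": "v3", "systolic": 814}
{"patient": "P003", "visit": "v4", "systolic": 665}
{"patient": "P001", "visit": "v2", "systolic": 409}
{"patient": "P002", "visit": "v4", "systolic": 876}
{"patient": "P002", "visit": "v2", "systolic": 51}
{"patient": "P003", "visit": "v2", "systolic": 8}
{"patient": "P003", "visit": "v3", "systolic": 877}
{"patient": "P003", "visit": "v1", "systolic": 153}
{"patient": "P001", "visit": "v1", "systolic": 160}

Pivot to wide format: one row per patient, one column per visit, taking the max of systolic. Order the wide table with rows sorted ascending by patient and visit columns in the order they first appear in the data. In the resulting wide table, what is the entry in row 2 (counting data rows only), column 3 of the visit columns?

With rows sorted ascending by patient, row 2 is patient=P002. visit columns in first-appearance order: v2, v3, v1, v4; column 3 is v1.
Long rows with patient=P002, visit=v1: max(885, 49, 855) = 885.

885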